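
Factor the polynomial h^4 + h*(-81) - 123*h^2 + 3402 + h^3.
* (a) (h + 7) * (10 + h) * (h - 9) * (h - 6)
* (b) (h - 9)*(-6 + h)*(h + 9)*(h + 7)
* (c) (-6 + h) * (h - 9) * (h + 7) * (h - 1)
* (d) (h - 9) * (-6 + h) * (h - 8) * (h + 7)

We need to factor h^4 + h*(-81) - 123*h^2 + 3402 + h^3.
The factored form is (h - 9)*(-6 + h)*(h + 9)*(h + 7).
b) (h - 9)*(-6 + h)*(h + 9)*(h + 7)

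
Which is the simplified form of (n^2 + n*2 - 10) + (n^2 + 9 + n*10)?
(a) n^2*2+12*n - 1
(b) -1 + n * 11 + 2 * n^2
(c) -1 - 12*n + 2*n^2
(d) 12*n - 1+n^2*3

Adding the polynomials and combining like terms:
(n^2 + n*2 - 10) + (n^2 + 9 + n*10)
= n^2*2+12*n - 1
a) n^2*2+12*n - 1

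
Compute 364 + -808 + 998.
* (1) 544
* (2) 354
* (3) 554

First: 364 + -808 = -444
Then: -444 + 998 = 554
3) 554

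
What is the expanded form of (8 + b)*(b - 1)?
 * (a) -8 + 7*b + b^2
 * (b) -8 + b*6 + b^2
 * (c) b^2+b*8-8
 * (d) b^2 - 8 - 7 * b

Expanding (8 + b)*(b - 1):
= -8 + 7*b + b^2
a) -8 + 7*b + b^2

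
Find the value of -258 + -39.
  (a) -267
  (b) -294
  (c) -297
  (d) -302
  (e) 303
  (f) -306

-258 + -39 = -297
c) -297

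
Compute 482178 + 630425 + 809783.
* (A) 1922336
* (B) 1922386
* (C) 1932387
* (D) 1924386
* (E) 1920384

First: 482178 + 630425 = 1112603
Then: 1112603 + 809783 = 1922386
B) 1922386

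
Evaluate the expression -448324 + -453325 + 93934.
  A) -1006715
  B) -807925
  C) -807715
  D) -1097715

First: -448324 + -453325 = -901649
Then: -901649 + 93934 = -807715
C) -807715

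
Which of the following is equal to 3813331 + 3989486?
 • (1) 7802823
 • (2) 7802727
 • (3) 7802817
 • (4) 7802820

3813331 + 3989486 = 7802817
3) 7802817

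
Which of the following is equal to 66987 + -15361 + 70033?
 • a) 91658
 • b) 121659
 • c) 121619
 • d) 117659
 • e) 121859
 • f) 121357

First: 66987 + -15361 = 51626
Then: 51626 + 70033 = 121659
b) 121659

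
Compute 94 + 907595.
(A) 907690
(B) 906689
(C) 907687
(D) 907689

94 + 907595 = 907689
D) 907689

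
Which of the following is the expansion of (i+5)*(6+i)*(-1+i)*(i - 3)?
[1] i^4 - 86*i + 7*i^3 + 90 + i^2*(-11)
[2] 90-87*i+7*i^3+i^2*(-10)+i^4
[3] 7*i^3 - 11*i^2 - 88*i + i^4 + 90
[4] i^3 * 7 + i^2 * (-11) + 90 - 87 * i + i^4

Expanding (i+5)*(6+i)*(-1+i)*(i - 3):
= i^3 * 7 + i^2 * (-11) + 90 - 87 * i + i^4
4) i^3 * 7 + i^2 * (-11) + 90 - 87 * i + i^4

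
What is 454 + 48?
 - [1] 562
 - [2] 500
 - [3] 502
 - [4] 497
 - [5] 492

454 + 48 = 502
3) 502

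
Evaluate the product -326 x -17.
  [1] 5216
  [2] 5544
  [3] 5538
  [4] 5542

-326 * -17 = 5542
4) 5542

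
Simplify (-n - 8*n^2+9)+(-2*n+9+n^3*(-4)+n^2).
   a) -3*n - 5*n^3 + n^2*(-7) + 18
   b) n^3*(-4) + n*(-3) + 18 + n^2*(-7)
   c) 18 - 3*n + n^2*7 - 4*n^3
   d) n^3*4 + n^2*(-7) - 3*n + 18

Adding the polynomials and combining like terms:
(-n - 8*n^2 + 9) + (-2*n + 9 + n^3*(-4) + n^2)
= n^3*(-4) + n*(-3) + 18 + n^2*(-7)
b) n^3*(-4) + n*(-3) + 18 + n^2*(-7)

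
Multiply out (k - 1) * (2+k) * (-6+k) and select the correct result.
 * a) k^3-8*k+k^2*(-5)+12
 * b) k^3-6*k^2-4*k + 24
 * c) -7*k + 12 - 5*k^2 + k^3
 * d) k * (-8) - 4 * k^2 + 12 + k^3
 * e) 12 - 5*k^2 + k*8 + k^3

Expanding (k - 1) * (2+k) * (-6+k):
= k^3-8*k+k^2*(-5)+12
a) k^3-8*k+k^2*(-5)+12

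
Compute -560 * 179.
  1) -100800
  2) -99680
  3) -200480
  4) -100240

-560 * 179 = -100240
4) -100240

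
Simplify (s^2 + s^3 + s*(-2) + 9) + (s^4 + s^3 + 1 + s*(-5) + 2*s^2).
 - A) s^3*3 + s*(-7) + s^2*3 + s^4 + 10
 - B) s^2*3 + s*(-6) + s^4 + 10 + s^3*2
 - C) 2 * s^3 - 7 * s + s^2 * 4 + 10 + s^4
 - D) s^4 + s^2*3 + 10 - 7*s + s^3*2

Adding the polynomials and combining like terms:
(s^2 + s^3 + s*(-2) + 9) + (s^4 + s^3 + 1 + s*(-5) + 2*s^2)
= s^4 + s^2*3 + 10 - 7*s + s^3*2
D) s^4 + s^2*3 + 10 - 7*s + s^3*2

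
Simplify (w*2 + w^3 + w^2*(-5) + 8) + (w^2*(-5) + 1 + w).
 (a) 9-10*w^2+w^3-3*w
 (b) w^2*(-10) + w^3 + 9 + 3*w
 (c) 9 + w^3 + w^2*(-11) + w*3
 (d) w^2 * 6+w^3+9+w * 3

Adding the polynomials and combining like terms:
(w*2 + w^3 + w^2*(-5) + 8) + (w^2*(-5) + 1 + w)
= w^2*(-10) + w^3 + 9 + 3*w
b) w^2*(-10) + w^3 + 9 + 3*w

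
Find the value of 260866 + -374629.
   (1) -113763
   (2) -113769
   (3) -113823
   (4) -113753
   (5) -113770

260866 + -374629 = -113763
1) -113763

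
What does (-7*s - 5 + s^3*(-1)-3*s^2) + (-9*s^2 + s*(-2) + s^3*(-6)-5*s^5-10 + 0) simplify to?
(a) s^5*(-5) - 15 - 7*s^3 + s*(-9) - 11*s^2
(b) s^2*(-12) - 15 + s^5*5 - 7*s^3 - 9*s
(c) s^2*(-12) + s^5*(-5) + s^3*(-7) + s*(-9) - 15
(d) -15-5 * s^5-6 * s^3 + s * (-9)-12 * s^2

Adding the polynomials and combining like terms:
(-7*s - 5 + s^3*(-1) - 3*s^2) + (-9*s^2 + s*(-2) + s^3*(-6) - 5*s^5 - 10 + 0)
= s^2*(-12) + s^5*(-5) + s^3*(-7) + s*(-9) - 15
c) s^2*(-12) + s^5*(-5) + s^3*(-7) + s*(-9) - 15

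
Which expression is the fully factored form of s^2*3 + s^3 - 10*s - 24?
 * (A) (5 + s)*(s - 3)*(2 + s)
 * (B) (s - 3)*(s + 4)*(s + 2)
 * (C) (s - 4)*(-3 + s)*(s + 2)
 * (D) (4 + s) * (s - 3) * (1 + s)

We need to factor s^2*3 + s^3 - 10*s - 24.
The factored form is (s - 3)*(s + 4)*(s + 2).
B) (s - 3)*(s + 4)*(s + 2)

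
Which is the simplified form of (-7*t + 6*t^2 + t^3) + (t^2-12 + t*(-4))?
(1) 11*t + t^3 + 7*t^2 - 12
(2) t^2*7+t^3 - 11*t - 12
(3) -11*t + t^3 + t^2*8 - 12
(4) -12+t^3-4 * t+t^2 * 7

Adding the polynomials and combining like terms:
(-7*t + 6*t^2 + t^3) + (t^2 - 12 + t*(-4))
= t^2*7+t^3 - 11*t - 12
2) t^2*7+t^3 - 11*t - 12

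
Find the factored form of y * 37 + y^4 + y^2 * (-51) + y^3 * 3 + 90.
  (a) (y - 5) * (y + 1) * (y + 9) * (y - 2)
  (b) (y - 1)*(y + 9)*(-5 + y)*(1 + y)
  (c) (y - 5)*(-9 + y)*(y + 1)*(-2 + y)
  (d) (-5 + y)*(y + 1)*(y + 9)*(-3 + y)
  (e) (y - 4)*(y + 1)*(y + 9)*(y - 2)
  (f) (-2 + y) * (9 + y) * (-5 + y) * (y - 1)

We need to factor y * 37 + y^4 + y^2 * (-51) + y^3 * 3 + 90.
The factored form is (y - 5) * (y + 1) * (y + 9) * (y - 2).
a) (y - 5) * (y + 1) * (y + 9) * (y - 2)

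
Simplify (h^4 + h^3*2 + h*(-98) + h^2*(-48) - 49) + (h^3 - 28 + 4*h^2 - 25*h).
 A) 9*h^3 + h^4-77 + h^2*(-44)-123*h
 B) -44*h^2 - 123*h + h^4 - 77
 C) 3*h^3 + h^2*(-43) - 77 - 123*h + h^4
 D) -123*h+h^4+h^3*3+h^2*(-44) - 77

Adding the polynomials and combining like terms:
(h^4 + h^3*2 + h*(-98) + h^2*(-48) - 49) + (h^3 - 28 + 4*h^2 - 25*h)
= -123*h+h^4+h^3*3+h^2*(-44) - 77
D) -123*h+h^4+h^3*3+h^2*(-44) - 77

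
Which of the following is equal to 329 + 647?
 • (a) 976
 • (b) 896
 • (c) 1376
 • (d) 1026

329 + 647 = 976
a) 976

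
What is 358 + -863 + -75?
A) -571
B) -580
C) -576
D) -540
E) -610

First: 358 + -863 = -505
Then: -505 + -75 = -580
B) -580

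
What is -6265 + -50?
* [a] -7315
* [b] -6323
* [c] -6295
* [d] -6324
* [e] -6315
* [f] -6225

-6265 + -50 = -6315
e) -6315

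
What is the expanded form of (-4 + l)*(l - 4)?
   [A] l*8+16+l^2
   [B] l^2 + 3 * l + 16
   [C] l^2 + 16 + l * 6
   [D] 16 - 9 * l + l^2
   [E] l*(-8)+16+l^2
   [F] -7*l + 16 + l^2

Expanding (-4 + l)*(l - 4):
= l*(-8)+16+l^2
E) l*(-8)+16+l^2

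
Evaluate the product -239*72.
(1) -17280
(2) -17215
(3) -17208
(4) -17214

-239 * 72 = -17208
3) -17208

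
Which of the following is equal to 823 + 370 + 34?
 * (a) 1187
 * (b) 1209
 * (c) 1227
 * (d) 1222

First: 823 + 370 = 1193
Then: 1193 + 34 = 1227
c) 1227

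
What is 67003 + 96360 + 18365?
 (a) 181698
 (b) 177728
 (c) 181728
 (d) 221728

First: 67003 + 96360 = 163363
Then: 163363 + 18365 = 181728
c) 181728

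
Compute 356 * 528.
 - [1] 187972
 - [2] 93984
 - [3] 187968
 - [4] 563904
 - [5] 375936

356 * 528 = 187968
3) 187968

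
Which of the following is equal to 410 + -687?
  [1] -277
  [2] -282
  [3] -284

410 + -687 = -277
1) -277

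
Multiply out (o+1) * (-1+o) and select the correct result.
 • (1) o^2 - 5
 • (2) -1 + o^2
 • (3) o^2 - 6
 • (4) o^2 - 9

Expanding (o+1) * (-1+o):
= -1 + o^2
2) -1 + o^2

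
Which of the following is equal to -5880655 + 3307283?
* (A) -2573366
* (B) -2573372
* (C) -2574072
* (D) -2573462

-5880655 + 3307283 = -2573372
B) -2573372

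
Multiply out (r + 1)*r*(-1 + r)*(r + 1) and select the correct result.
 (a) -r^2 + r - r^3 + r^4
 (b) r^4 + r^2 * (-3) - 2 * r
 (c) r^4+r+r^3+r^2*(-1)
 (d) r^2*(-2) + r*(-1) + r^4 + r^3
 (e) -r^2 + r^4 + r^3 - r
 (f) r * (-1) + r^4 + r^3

Expanding (r + 1)*r*(-1 + r)*(r + 1):
= -r^2 + r^4 + r^3 - r
e) -r^2 + r^4 + r^3 - r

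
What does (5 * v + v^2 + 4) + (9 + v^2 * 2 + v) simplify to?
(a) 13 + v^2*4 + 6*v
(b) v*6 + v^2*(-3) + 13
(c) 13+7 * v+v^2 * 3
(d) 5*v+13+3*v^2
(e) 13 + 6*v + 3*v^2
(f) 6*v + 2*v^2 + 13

Adding the polynomials and combining like terms:
(5*v + v^2 + 4) + (9 + v^2*2 + v)
= 13 + 6*v + 3*v^2
e) 13 + 6*v + 3*v^2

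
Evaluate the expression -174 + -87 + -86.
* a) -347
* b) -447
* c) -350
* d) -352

First: -174 + -87 = -261
Then: -261 + -86 = -347
a) -347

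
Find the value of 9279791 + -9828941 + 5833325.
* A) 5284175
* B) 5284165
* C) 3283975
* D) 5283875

First: 9279791 + -9828941 = -549150
Then: -549150 + 5833325 = 5284175
A) 5284175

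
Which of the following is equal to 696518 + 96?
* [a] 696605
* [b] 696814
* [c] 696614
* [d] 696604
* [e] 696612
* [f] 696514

696518 + 96 = 696614
c) 696614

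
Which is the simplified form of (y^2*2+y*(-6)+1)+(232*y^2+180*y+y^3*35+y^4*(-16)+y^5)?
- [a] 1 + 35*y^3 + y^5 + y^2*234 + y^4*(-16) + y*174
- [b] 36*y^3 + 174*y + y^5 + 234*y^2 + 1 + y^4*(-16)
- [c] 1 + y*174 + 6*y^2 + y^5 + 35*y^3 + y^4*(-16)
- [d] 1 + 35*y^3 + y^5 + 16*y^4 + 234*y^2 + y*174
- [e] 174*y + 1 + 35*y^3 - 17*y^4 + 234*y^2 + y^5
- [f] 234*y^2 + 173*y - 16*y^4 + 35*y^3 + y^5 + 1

Adding the polynomials and combining like terms:
(y^2*2 + y*(-6) + 1) + (232*y^2 + 180*y + y^3*35 + y^4*(-16) + y^5)
= 1 + 35*y^3 + y^5 + y^2*234 + y^4*(-16) + y*174
a) 1 + 35*y^3 + y^5 + y^2*234 + y^4*(-16) + y*174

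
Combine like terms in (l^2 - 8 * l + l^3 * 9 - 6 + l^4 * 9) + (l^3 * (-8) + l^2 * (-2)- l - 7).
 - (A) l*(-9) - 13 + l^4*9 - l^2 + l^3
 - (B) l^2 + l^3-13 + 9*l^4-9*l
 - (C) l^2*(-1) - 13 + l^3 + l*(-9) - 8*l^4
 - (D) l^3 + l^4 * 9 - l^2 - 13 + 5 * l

Adding the polynomials and combining like terms:
(l^2 - 8*l + l^3*9 - 6 + l^4*9) + (l^3*(-8) + l^2*(-2) - l - 7)
= l*(-9) - 13 + l^4*9 - l^2 + l^3
A) l*(-9) - 13 + l^4*9 - l^2 + l^3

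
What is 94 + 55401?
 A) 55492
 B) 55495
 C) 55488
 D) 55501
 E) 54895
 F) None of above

94 + 55401 = 55495
B) 55495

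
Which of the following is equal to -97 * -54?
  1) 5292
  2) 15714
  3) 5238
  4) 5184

-97 * -54 = 5238
3) 5238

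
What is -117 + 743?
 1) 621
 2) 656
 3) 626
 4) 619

-117 + 743 = 626
3) 626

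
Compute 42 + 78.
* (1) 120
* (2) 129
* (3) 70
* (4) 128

42 + 78 = 120
1) 120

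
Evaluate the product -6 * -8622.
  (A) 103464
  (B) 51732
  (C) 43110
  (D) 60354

-6 * -8622 = 51732
B) 51732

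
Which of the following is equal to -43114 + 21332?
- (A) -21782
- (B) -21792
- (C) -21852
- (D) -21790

-43114 + 21332 = -21782
A) -21782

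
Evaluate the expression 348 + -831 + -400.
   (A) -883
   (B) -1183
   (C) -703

First: 348 + -831 = -483
Then: -483 + -400 = -883
A) -883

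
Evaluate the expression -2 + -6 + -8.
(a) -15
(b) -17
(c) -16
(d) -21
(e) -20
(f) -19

First: -2 + -6 = -8
Then: -8 + -8 = -16
c) -16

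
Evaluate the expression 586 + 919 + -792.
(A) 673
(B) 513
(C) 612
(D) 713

First: 586 + 919 = 1505
Then: 1505 + -792 = 713
D) 713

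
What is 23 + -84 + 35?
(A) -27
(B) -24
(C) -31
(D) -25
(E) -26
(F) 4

First: 23 + -84 = -61
Then: -61 + 35 = -26
E) -26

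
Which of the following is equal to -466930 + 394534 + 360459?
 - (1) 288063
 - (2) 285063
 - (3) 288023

First: -466930 + 394534 = -72396
Then: -72396 + 360459 = 288063
1) 288063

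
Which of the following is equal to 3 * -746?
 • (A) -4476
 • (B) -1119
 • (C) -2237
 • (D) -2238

3 * -746 = -2238
D) -2238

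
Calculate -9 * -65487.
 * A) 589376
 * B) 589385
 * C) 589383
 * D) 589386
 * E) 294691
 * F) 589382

-9 * -65487 = 589383
C) 589383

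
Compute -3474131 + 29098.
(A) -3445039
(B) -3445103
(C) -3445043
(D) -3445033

-3474131 + 29098 = -3445033
D) -3445033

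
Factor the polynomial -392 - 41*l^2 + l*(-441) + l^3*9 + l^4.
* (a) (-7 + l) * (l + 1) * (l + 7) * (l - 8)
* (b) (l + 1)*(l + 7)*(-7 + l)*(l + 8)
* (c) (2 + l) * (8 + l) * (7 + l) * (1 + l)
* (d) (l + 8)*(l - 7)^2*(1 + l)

We need to factor -392 - 41*l^2 + l*(-441) + l^3*9 + l^4.
The factored form is (l + 1)*(l + 7)*(-7 + l)*(l + 8).
b) (l + 1)*(l + 7)*(-7 + l)*(l + 8)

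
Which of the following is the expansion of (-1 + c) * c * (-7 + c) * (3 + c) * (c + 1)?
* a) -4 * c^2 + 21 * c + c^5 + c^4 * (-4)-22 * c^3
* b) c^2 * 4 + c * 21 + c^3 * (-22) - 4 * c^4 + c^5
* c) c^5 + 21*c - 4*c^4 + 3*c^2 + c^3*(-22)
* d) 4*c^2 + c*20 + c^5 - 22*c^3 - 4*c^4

Expanding (-1 + c) * c * (-7 + c) * (3 + c) * (c + 1):
= c^2 * 4 + c * 21 + c^3 * (-22) - 4 * c^4 + c^5
b) c^2 * 4 + c * 21 + c^3 * (-22) - 4 * c^4 + c^5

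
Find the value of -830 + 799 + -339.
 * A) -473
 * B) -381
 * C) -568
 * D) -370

First: -830 + 799 = -31
Then: -31 + -339 = -370
D) -370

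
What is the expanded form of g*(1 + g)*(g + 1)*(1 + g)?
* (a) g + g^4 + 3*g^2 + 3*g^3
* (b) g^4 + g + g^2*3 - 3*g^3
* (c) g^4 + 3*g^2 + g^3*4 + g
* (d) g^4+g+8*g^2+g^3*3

Expanding g*(1 + g)*(g + 1)*(1 + g):
= g + g^4 + 3*g^2 + 3*g^3
a) g + g^4 + 3*g^2 + 3*g^3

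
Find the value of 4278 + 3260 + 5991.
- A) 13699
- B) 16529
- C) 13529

First: 4278 + 3260 = 7538
Then: 7538 + 5991 = 13529
C) 13529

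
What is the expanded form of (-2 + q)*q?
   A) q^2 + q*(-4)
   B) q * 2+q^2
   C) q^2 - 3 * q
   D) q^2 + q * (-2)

Expanding (-2 + q)*q:
= q^2 + q * (-2)
D) q^2 + q * (-2)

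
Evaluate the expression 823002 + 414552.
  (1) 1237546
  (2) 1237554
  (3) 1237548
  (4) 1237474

823002 + 414552 = 1237554
2) 1237554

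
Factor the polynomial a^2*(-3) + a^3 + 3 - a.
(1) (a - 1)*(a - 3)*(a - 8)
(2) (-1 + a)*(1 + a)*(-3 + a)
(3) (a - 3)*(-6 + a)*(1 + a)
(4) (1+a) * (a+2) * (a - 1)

We need to factor a^2*(-3) + a^3 + 3 - a.
The factored form is (-1 + a)*(1 + a)*(-3 + a).
2) (-1 + a)*(1 + a)*(-3 + a)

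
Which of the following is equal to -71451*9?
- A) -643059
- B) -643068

-71451 * 9 = -643059
A) -643059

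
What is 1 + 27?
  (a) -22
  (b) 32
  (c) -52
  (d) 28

1 + 27 = 28
d) 28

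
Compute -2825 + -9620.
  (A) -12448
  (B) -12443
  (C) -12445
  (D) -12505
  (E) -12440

-2825 + -9620 = -12445
C) -12445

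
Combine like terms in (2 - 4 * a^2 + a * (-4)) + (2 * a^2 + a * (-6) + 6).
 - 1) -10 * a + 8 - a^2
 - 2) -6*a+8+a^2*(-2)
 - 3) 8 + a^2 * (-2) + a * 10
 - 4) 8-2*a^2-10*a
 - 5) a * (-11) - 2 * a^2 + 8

Adding the polynomials and combining like terms:
(2 - 4*a^2 + a*(-4)) + (2*a^2 + a*(-6) + 6)
= 8-2*a^2-10*a
4) 8-2*a^2-10*a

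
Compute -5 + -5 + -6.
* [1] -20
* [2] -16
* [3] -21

First: -5 + -5 = -10
Then: -10 + -6 = -16
2) -16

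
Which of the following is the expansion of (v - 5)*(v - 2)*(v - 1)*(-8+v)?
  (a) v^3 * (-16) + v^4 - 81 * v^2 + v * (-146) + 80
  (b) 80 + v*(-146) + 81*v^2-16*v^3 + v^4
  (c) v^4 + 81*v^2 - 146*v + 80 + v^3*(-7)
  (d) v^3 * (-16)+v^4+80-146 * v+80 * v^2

Expanding (v - 5)*(v - 2)*(v - 1)*(-8+v):
= 80 + v*(-146) + 81*v^2-16*v^3 + v^4
b) 80 + v*(-146) + 81*v^2-16*v^3 + v^4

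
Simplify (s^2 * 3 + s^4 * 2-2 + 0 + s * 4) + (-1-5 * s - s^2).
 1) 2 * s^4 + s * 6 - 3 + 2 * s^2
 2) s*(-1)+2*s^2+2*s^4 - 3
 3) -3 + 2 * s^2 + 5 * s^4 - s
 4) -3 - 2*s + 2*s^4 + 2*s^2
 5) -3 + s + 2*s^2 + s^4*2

Adding the polynomials and combining like terms:
(s^2*3 + s^4*2 - 2 + 0 + s*4) + (-1 - 5*s - s^2)
= s*(-1)+2*s^2+2*s^4 - 3
2) s*(-1)+2*s^2+2*s^4 - 3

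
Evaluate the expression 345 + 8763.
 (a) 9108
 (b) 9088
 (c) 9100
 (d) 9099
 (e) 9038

345 + 8763 = 9108
a) 9108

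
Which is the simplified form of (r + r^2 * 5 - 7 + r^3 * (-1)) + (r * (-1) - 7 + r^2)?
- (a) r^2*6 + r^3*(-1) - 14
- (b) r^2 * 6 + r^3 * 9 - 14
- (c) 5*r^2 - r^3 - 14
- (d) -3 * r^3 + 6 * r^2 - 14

Adding the polynomials and combining like terms:
(r + r^2*5 - 7 + r^3*(-1)) + (r*(-1) - 7 + r^2)
= r^2*6 + r^3*(-1) - 14
a) r^2*6 + r^3*(-1) - 14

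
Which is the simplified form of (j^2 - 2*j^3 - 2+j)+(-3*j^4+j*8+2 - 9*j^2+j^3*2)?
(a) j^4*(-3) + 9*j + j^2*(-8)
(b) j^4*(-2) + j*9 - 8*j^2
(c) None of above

Adding the polynomials and combining like terms:
(j^2 - 2*j^3 - 2 + j) + (-3*j^4 + j*8 + 2 - 9*j^2 + j^3*2)
= j^4*(-3) + 9*j + j^2*(-8)
a) j^4*(-3) + 9*j + j^2*(-8)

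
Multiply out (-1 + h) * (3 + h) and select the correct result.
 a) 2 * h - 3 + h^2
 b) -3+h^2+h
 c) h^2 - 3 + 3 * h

Expanding (-1 + h) * (3 + h):
= 2 * h - 3 + h^2
a) 2 * h - 3 + h^2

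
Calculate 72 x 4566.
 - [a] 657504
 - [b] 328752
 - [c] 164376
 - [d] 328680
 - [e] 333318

72 * 4566 = 328752
b) 328752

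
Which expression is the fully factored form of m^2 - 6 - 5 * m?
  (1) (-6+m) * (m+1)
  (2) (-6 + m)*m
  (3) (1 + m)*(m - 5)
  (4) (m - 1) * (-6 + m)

We need to factor m^2 - 6 - 5 * m.
The factored form is (-6+m) * (m+1).
1) (-6+m) * (m+1)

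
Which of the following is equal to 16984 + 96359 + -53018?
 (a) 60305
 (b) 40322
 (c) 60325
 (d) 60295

First: 16984 + 96359 = 113343
Then: 113343 + -53018 = 60325
c) 60325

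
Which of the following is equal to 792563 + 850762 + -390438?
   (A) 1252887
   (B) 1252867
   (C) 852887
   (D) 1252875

First: 792563 + 850762 = 1643325
Then: 1643325 + -390438 = 1252887
A) 1252887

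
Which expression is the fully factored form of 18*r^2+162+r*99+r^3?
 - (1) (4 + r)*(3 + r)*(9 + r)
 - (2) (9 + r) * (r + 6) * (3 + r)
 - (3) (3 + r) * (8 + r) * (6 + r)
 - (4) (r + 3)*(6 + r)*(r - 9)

We need to factor 18*r^2+162+r*99+r^3.
The factored form is (9 + r) * (r + 6) * (3 + r).
2) (9 + r) * (r + 6) * (3 + r)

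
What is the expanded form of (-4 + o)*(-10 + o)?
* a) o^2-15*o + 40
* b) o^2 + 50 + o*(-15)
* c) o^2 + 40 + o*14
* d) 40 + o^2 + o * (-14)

Expanding (-4 + o)*(-10 + o):
= 40 + o^2 + o * (-14)
d) 40 + o^2 + o * (-14)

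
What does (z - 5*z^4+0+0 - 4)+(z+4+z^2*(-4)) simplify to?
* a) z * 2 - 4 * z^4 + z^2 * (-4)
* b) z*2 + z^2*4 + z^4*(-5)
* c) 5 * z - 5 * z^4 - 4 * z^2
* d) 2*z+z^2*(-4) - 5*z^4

Adding the polynomials and combining like terms:
(z - 5*z^4 + 0 + 0 - 4) + (z + 4 + z^2*(-4))
= 2*z+z^2*(-4) - 5*z^4
d) 2*z+z^2*(-4) - 5*z^4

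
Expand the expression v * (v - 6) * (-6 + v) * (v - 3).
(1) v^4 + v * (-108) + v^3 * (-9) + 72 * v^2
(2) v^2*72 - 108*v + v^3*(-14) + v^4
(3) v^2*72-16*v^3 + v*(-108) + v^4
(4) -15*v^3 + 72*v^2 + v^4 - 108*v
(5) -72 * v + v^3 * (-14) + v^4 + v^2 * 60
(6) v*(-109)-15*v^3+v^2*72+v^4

Expanding v * (v - 6) * (-6 + v) * (v - 3):
= -15*v^3 + 72*v^2 + v^4 - 108*v
4) -15*v^3 + 72*v^2 + v^4 - 108*v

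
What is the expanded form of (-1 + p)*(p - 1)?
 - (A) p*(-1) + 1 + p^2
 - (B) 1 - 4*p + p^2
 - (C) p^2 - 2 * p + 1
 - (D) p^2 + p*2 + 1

Expanding (-1 + p)*(p - 1):
= p^2 - 2 * p + 1
C) p^2 - 2 * p + 1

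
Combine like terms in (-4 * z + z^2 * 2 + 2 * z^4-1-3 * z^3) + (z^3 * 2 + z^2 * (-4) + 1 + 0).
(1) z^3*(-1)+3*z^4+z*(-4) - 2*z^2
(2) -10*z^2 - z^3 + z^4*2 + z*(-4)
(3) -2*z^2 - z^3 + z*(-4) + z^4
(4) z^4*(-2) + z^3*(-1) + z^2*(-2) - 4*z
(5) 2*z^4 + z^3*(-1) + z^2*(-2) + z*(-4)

Adding the polynomials and combining like terms:
(-4*z + z^2*2 + 2*z^4 - 1 - 3*z^3) + (z^3*2 + z^2*(-4) + 1 + 0)
= 2*z^4 + z^3*(-1) + z^2*(-2) + z*(-4)
5) 2*z^4 + z^3*(-1) + z^2*(-2) + z*(-4)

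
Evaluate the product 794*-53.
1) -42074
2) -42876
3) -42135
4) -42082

794 * -53 = -42082
4) -42082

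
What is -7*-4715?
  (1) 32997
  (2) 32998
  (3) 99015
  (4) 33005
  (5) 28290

-7 * -4715 = 33005
4) 33005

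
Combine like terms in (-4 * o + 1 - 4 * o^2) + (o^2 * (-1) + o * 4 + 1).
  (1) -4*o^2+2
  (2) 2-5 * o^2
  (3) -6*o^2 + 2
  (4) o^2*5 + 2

Adding the polynomials and combining like terms:
(-4*o + 1 - 4*o^2) + (o^2*(-1) + o*4 + 1)
= 2-5 * o^2
2) 2-5 * o^2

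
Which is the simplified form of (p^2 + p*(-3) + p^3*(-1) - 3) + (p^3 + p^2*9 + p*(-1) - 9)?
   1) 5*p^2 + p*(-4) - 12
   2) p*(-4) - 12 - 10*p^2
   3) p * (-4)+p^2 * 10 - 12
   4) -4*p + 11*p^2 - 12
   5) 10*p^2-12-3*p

Adding the polynomials and combining like terms:
(p^2 + p*(-3) + p^3*(-1) - 3) + (p^3 + p^2*9 + p*(-1) - 9)
= p * (-4)+p^2 * 10 - 12
3) p * (-4)+p^2 * 10 - 12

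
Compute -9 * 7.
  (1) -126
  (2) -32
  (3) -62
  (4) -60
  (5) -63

-9 * 7 = -63
5) -63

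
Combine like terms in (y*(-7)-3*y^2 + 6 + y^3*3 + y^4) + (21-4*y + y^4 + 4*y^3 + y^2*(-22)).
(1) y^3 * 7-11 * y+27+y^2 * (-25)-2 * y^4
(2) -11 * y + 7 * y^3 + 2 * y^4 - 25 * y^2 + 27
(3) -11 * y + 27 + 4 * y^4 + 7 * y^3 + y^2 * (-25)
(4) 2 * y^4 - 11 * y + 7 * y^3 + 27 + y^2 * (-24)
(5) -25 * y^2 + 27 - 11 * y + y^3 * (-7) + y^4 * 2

Adding the polynomials and combining like terms:
(y*(-7) - 3*y^2 + 6 + y^3*3 + y^4) + (21 - 4*y + y^4 + 4*y^3 + y^2*(-22))
= -11 * y + 7 * y^3 + 2 * y^4 - 25 * y^2 + 27
2) -11 * y + 7 * y^3 + 2 * y^4 - 25 * y^2 + 27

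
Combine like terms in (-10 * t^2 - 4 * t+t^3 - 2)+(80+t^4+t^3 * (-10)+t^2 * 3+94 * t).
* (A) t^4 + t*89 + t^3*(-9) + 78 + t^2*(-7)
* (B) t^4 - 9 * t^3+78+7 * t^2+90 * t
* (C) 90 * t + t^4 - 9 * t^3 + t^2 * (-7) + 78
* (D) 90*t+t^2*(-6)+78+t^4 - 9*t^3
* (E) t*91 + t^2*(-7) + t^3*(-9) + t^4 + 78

Adding the polynomials and combining like terms:
(-10*t^2 - 4*t + t^3 - 2) + (80 + t^4 + t^3*(-10) + t^2*3 + 94*t)
= 90 * t + t^4 - 9 * t^3 + t^2 * (-7) + 78
C) 90 * t + t^4 - 9 * t^3 + t^2 * (-7) + 78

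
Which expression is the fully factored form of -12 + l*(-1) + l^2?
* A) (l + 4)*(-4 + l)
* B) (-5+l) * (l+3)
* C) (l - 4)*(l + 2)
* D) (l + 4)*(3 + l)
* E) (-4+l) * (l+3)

We need to factor -12 + l*(-1) + l^2.
The factored form is (-4+l) * (l+3).
E) (-4+l) * (l+3)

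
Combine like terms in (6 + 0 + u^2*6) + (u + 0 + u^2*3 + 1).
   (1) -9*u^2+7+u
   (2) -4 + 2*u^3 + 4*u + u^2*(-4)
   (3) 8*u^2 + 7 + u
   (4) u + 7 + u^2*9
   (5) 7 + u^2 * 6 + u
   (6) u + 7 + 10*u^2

Adding the polynomials and combining like terms:
(6 + 0 + u^2*6) + (u + 0 + u^2*3 + 1)
= u + 7 + u^2*9
4) u + 7 + u^2*9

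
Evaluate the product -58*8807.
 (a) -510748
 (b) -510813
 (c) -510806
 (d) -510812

-58 * 8807 = -510806
c) -510806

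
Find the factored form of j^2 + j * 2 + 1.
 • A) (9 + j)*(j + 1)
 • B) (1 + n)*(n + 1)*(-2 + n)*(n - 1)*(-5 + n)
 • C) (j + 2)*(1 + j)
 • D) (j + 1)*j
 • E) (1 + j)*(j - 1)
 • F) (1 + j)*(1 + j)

We need to factor j^2 + j * 2 + 1.
The factored form is (1 + j)*(1 + j).
F) (1 + j)*(1 + j)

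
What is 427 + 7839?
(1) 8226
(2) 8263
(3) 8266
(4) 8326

427 + 7839 = 8266
3) 8266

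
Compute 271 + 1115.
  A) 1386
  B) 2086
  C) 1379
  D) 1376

271 + 1115 = 1386
A) 1386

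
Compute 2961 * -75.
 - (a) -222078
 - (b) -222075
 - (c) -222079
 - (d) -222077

2961 * -75 = -222075
b) -222075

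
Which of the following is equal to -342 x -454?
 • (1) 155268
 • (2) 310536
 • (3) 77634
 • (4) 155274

-342 * -454 = 155268
1) 155268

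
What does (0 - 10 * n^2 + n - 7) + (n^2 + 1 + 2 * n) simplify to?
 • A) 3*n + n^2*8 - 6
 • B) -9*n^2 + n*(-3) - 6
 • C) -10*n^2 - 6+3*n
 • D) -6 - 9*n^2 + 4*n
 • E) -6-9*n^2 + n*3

Adding the polynomials and combining like terms:
(0 - 10*n^2 + n - 7) + (n^2 + 1 + 2*n)
= -6-9*n^2 + n*3
E) -6-9*n^2 + n*3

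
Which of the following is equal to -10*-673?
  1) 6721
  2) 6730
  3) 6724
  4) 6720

-10 * -673 = 6730
2) 6730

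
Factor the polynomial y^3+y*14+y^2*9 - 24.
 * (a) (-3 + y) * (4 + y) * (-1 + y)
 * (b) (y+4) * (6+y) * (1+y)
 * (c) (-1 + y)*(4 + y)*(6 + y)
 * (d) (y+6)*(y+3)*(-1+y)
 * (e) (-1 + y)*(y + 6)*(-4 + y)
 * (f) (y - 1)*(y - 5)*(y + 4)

We need to factor y^3+y*14+y^2*9 - 24.
The factored form is (-1 + y)*(4 + y)*(6 + y).
c) (-1 + y)*(4 + y)*(6 + y)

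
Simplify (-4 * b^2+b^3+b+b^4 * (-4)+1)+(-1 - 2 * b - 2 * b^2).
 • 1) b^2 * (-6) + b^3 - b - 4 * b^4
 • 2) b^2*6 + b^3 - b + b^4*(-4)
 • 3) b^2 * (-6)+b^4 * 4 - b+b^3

Adding the polynomials and combining like terms:
(-4*b^2 + b^3 + b + b^4*(-4) + 1) + (-1 - 2*b - 2*b^2)
= b^2 * (-6) + b^3 - b - 4 * b^4
1) b^2 * (-6) + b^3 - b - 4 * b^4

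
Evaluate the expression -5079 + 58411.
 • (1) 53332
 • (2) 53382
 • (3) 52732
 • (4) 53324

-5079 + 58411 = 53332
1) 53332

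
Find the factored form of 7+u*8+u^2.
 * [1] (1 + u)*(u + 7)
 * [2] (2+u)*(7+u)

We need to factor 7+u*8+u^2.
The factored form is (1 + u)*(u + 7).
1) (1 + u)*(u + 7)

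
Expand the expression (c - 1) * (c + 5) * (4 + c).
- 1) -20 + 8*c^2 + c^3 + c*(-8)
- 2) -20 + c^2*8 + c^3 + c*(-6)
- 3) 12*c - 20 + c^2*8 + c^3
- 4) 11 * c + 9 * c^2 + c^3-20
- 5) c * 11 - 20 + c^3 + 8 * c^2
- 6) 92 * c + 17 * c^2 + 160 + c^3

Expanding (c - 1) * (c + 5) * (4 + c):
= c * 11 - 20 + c^3 + 8 * c^2
5) c * 11 - 20 + c^3 + 8 * c^2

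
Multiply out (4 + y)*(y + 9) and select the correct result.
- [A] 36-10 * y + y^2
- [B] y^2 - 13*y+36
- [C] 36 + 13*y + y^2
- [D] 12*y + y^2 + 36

Expanding (4 + y)*(y + 9):
= 36 + 13*y + y^2
C) 36 + 13*y + y^2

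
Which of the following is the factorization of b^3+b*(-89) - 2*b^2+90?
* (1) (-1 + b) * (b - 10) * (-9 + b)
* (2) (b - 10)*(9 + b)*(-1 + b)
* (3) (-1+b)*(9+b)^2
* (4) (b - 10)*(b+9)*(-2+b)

We need to factor b^3+b*(-89) - 2*b^2+90.
The factored form is (b - 10)*(9 + b)*(-1 + b).
2) (b - 10)*(9 + b)*(-1 + b)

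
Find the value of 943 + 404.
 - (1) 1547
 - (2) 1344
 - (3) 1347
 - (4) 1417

943 + 404 = 1347
3) 1347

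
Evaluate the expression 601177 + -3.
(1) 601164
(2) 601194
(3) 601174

601177 + -3 = 601174
3) 601174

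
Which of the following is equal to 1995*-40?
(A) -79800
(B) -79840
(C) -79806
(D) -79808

1995 * -40 = -79800
A) -79800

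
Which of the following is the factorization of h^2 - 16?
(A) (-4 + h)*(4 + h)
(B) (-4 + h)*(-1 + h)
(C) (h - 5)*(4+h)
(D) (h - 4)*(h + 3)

We need to factor h^2 - 16.
The factored form is (-4 + h)*(4 + h).
A) (-4 + h)*(4 + h)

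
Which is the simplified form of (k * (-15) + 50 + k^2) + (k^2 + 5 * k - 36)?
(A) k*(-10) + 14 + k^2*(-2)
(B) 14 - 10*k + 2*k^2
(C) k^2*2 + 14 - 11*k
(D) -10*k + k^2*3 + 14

Adding the polynomials and combining like terms:
(k*(-15) + 50 + k^2) + (k^2 + 5*k - 36)
= 14 - 10*k + 2*k^2
B) 14 - 10*k + 2*k^2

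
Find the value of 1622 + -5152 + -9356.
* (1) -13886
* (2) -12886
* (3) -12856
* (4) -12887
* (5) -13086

First: 1622 + -5152 = -3530
Then: -3530 + -9356 = -12886
2) -12886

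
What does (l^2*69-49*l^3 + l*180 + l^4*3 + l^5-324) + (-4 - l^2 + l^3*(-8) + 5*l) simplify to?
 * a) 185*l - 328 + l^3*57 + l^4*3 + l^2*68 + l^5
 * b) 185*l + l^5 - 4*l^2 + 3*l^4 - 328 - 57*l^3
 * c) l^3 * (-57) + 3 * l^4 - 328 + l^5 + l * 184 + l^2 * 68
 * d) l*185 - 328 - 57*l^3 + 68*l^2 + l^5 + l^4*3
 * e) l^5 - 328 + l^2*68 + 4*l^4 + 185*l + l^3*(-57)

Adding the polynomials and combining like terms:
(l^2*69 - 49*l^3 + l*180 + l^4*3 + l^5 - 324) + (-4 - l^2 + l^3*(-8) + 5*l)
= l*185 - 328 - 57*l^3 + 68*l^2 + l^5 + l^4*3
d) l*185 - 328 - 57*l^3 + 68*l^2 + l^5 + l^4*3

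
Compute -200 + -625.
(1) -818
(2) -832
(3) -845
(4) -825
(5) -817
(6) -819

-200 + -625 = -825
4) -825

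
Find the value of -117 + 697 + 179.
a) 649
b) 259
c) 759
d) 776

First: -117 + 697 = 580
Then: 580 + 179 = 759
c) 759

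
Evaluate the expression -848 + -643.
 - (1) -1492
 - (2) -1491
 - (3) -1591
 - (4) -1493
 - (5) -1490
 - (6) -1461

-848 + -643 = -1491
2) -1491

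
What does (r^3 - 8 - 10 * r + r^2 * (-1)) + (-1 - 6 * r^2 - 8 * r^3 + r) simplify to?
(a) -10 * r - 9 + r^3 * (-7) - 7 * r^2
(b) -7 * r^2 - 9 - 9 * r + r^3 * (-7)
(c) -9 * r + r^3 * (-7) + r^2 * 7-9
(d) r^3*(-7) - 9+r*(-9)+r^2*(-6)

Adding the polynomials and combining like terms:
(r^3 - 8 - 10*r + r^2*(-1)) + (-1 - 6*r^2 - 8*r^3 + r)
= -7 * r^2 - 9 - 9 * r + r^3 * (-7)
b) -7 * r^2 - 9 - 9 * r + r^3 * (-7)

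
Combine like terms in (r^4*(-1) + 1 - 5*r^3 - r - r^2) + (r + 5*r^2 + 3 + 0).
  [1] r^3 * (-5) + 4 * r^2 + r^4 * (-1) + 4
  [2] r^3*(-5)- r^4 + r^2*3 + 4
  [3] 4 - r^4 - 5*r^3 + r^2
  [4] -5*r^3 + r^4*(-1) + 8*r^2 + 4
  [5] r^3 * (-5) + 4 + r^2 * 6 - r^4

Adding the polynomials and combining like terms:
(r^4*(-1) + 1 - 5*r^3 - r - r^2) + (r + 5*r^2 + 3 + 0)
= r^3 * (-5) + 4 * r^2 + r^4 * (-1) + 4
1) r^3 * (-5) + 4 * r^2 + r^4 * (-1) + 4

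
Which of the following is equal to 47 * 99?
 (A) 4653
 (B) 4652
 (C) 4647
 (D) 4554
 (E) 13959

47 * 99 = 4653
A) 4653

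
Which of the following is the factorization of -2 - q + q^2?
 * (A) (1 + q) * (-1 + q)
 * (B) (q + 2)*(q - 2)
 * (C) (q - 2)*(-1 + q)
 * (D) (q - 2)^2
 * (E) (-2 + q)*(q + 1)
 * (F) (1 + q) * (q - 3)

We need to factor -2 - q + q^2.
The factored form is (-2 + q)*(q + 1).
E) (-2 + q)*(q + 1)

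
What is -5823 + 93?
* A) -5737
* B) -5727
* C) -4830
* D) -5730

-5823 + 93 = -5730
D) -5730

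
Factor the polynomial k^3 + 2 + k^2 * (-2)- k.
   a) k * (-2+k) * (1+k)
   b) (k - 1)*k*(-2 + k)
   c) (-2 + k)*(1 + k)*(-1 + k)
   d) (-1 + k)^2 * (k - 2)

We need to factor k^3 + 2 + k^2 * (-2)- k.
The factored form is (-2 + k)*(1 + k)*(-1 + k).
c) (-2 + k)*(1 + k)*(-1 + k)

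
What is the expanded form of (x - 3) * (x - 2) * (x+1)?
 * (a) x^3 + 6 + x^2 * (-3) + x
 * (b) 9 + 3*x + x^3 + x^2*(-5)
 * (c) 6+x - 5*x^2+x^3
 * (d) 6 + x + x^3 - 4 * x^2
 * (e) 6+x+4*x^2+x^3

Expanding (x - 3) * (x - 2) * (x+1):
= 6 + x + x^3 - 4 * x^2
d) 6 + x + x^3 - 4 * x^2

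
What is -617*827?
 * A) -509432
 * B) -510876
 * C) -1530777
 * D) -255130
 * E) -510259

-617 * 827 = -510259
E) -510259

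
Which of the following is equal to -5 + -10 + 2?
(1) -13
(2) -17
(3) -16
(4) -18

First: -5 + -10 = -15
Then: -15 + 2 = -13
1) -13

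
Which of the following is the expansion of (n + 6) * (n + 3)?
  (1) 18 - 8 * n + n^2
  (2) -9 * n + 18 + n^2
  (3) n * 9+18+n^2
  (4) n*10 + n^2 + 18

Expanding (n + 6) * (n + 3):
= n * 9+18+n^2
3) n * 9+18+n^2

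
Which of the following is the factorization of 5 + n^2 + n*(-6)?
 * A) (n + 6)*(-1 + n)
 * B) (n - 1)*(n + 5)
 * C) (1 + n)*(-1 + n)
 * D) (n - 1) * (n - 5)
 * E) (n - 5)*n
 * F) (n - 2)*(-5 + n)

We need to factor 5 + n^2 + n*(-6).
The factored form is (n - 1) * (n - 5).
D) (n - 1) * (n - 5)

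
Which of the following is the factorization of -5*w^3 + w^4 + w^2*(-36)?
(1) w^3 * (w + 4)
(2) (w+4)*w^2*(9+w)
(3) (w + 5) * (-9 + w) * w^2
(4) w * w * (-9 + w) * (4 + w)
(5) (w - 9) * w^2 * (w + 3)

We need to factor -5*w^3 + w^4 + w^2*(-36).
The factored form is w * w * (-9 + w) * (4 + w).
4) w * w * (-9 + w) * (4 + w)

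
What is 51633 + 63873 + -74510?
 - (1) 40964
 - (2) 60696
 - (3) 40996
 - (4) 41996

First: 51633 + 63873 = 115506
Then: 115506 + -74510 = 40996
3) 40996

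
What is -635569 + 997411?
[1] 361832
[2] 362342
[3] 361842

-635569 + 997411 = 361842
3) 361842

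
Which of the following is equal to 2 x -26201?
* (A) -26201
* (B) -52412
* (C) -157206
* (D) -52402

2 * -26201 = -52402
D) -52402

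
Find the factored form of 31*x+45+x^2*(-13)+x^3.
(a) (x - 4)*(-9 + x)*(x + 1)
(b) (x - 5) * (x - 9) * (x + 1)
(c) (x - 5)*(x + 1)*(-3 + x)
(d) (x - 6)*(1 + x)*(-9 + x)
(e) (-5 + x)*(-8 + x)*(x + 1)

We need to factor 31*x+45+x^2*(-13)+x^3.
The factored form is (x - 5) * (x - 9) * (x + 1).
b) (x - 5) * (x - 9) * (x + 1)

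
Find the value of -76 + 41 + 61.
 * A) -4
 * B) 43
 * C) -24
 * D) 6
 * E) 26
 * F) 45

First: -76 + 41 = -35
Then: -35 + 61 = 26
E) 26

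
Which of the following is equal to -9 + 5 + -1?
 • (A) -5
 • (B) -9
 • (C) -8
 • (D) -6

First: -9 + 5 = -4
Then: -4 + -1 = -5
A) -5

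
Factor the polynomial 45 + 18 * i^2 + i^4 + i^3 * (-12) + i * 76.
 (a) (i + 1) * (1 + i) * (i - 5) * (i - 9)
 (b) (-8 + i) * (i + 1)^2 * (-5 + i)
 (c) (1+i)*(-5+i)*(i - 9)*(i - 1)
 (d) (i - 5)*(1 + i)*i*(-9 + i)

We need to factor 45 + 18 * i^2 + i^4 + i^3 * (-12) + i * 76.
The factored form is (i + 1) * (1 + i) * (i - 5) * (i - 9).
a) (i + 1) * (1 + i) * (i - 5) * (i - 9)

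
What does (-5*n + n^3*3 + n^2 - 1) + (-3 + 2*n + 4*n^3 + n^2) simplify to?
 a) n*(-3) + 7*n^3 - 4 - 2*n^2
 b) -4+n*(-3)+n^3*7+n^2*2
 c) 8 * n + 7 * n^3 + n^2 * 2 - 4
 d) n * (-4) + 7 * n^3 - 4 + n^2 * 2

Adding the polynomials and combining like terms:
(-5*n + n^3*3 + n^2 - 1) + (-3 + 2*n + 4*n^3 + n^2)
= -4+n*(-3)+n^3*7+n^2*2
b) -4+n*(-3)+n^3*7+n^2*2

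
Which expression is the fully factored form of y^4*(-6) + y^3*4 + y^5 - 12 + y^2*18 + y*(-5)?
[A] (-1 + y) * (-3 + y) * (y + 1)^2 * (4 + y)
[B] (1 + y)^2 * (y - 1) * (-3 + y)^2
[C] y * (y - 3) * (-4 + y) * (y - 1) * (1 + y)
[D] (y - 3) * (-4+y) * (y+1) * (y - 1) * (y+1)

We need to factor y^4*(-6) + y^3*4 + y^5 - 12 + y^2*18 + y*(-5).
The factored form is (y - 3) * (-4+y) * (y+1) * (y - 1) * (y+1).
D) (y - 3) * (-4+y) * (y+1) * (y - 1) * (y+1)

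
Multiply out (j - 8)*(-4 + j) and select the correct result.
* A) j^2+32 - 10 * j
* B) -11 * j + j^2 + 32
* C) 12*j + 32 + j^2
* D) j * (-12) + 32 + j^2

Expanding (j - 8)*(-4 + j):
= j * (-12) + 32 + j^2
D) j * (-12) + 32 + j^2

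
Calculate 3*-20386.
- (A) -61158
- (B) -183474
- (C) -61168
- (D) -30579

3 * -20386 = -61158
A) -61158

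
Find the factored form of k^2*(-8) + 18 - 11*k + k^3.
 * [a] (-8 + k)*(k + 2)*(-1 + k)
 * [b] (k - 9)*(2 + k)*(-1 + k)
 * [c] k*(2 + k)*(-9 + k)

We need to factor k^2*(-8) + 18 - 11*k + k^3.
The factored form is (k - 9)*(2 + k)*(-1 + k).
b) (k - 9)*(2 + k)*(-1 + k)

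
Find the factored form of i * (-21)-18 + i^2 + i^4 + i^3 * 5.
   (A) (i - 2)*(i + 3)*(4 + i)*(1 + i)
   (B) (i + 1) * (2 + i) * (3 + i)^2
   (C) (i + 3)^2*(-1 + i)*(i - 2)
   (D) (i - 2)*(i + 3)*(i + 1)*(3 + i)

We need to factor i * (-21)-18 + i^2 + i^4 + i^3 * 5.
The factored form is (i - 2)*(i + 3)*(i + 1)*(3 + i).
D) (i - 2)*(i + 3)*(i + 1)*(3 + i)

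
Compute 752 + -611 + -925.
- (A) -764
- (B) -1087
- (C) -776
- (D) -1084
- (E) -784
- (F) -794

First: 752 + -611 = 141
Then: 141 + -925 = -784
E) -784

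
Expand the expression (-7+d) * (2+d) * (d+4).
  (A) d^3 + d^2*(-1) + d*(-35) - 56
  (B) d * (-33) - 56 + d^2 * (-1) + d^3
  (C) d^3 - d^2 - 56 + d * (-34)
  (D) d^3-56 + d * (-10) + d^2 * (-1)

Expanding (-7+d) * (2+d) * (d+4):
= d^3 - d^2 - 56 + d * (-34)
C) d^3 - d^2 - 56 + d * (-34)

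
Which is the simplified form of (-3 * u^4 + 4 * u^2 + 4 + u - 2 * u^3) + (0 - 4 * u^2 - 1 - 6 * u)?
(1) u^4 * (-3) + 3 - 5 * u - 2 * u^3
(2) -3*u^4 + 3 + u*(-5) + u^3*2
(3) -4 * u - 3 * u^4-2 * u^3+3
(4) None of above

Adding the polynomials and combining like terms:
(-3*u^4 + 4*u^2 + 4 + u - 2*u^3) + (0 - 4*u^2 - 1 - 6*u)
= u^4 * (-3) + 3 - 5 * u - 2 * u^3
1) u^4 * (-3) + 3 - 5 * u - 2 * u^3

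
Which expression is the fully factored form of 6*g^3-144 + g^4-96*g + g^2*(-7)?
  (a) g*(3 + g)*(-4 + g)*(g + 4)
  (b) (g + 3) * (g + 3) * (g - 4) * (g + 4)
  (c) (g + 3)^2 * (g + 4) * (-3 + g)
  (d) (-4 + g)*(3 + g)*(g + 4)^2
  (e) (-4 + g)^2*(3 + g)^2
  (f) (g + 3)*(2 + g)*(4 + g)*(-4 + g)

We need to factor 6*g^3-144 + g^4-96*g + g^2*(-7).
The factored form is (g + 3) * (g + 3) * (g - 4) * (g + 4).
b) (g + 3) * (g + 3) * (g - 4) * (g + 4)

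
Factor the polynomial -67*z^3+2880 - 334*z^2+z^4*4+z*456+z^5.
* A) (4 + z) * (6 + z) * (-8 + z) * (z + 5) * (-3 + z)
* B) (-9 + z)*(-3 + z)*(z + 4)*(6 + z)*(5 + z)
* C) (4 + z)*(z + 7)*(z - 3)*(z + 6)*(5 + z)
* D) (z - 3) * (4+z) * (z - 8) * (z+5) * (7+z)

We need to factor -67*z^3+2880 - 334*z^2+z^4*4+z*456+z^5.
The factored form is (4 + z) * (6 + z) * (-8 + z) * (z + 5) * (-3 + z).
A) (4 + z) * (6 + z) * (-8 + z) * (z + 5) * (-3 + z)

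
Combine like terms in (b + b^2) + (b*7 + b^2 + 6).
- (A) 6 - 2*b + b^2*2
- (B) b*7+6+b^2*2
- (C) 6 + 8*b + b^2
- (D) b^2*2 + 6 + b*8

Adding the polynomials and combining like terms:
(b + b^2) + (b*7 + b^2 + 6)
= b^2*2 + 6 + b*8
D) b^2*2 + 6 + b*8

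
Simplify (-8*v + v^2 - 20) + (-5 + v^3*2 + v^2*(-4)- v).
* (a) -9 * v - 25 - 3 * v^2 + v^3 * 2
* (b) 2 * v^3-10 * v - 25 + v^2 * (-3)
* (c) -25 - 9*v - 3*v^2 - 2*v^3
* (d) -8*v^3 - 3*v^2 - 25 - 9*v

Adding the polynomials and combining like terms:
(-8*v + v^2 - 20) + (-5 + v^3*2 + v^2*(-4) - v)
= -9 * v - 25 - 3 * v^2 + v^3 * 2
a) -9 * v - 25 - 3 * v^2 + v^3 * 2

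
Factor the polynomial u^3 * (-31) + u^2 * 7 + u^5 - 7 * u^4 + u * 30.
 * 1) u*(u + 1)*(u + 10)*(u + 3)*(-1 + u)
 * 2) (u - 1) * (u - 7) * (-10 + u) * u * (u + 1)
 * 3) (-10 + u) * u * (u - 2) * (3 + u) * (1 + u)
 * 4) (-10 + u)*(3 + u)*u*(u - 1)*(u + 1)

We need to factor u^3 * (-31) + u^2 * 7 + u^5 - 7 * u^4 + u * 30.
The factored form is (-10 + u)*(3 + u)*u*(u - 1)*(u + 1).
4) (-10 + u)*(3 + u)*u*(u - 1)*(u + 1)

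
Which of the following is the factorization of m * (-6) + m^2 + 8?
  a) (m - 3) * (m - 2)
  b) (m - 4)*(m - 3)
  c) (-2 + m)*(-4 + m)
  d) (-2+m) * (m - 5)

We need to factor m * (-6) + m^2 + 8.
The factored form is (-2 + m)*(-4 + m).
c) (-2 + m)*(-4 + m)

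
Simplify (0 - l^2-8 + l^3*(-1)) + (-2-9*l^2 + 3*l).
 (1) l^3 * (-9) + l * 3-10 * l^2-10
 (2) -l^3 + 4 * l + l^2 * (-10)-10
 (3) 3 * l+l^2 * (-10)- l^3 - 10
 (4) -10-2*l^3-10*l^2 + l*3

Adding the polynomials and combining like terms:
(0 - l^2 - 8 + l^3*(-1)) + (-2 - 9*l^2 + 3*l)
= 3 * l+l^2 * (-10)- l^3 - 10
3) 3 * l+l^2 * (-10)- l^3 - 10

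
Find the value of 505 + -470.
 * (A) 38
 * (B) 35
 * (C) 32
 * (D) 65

505 + -470 = 35
B) 35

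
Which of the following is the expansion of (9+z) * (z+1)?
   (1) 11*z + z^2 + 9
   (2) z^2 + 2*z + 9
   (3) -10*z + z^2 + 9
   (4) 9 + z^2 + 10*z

Expanding (9+z) * (z+1):
= 9 + z^2 + 10*z
4) 9 + z^2 + 10*z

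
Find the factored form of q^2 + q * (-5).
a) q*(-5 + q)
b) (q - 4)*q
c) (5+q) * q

We need to factor q^2 + q * (-5).
The factored form is q*(-5 + q).
a) q*(-5 + q)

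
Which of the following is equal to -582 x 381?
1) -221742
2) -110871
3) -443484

-582 * 381 = -221742
1) -221742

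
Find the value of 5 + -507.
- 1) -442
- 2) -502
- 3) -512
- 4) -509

5 + -507 = -502
2) -502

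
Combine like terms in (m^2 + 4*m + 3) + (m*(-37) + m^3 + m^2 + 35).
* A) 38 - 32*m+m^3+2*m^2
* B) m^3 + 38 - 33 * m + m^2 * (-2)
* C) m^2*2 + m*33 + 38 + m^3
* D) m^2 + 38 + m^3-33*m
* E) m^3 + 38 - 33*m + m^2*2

Adding the polynomials and combining like terms:
(m^2 + 4*m + 3) + (m*(-37) + m^3 + m^2 + 35)
= m^3 + 38 - 33*m + m^2*2
E) m^3 + 38 - 33*m + m^2*2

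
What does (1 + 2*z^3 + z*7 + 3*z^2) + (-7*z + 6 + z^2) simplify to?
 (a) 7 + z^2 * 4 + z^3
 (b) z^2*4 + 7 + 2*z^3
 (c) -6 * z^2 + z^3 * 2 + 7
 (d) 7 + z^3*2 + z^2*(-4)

Adding the polynomials and combining like terms:
(1 + 2*z^3 + z*7 + 3*z^2) + (-7*z + 6 + z^2)
= z^2*4 + 7 + 2*z^3
b) z^2*4 + 7 + 2*z^3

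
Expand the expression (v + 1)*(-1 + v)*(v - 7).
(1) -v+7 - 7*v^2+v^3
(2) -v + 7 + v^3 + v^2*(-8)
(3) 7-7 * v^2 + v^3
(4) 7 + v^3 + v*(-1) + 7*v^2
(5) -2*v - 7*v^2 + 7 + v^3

Expanding (v + 1)*(-1 + v)*(v - 7):
= -v+7 - 7*v^2+v^3
1) -v+7 - 7*v^2+v^3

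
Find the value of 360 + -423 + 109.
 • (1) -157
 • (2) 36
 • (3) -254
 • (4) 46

First: 360 + -423 = -63
Then: -63 + 109 = 46
4) 46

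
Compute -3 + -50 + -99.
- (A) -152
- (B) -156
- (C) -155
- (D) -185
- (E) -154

First: -3 + -50 = -53
Then: -53 + -99 = -152
A) -152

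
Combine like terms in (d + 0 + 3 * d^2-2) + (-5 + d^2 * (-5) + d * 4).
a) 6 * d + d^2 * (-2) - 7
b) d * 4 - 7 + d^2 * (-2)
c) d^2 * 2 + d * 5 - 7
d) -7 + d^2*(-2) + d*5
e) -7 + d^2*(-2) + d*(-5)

Adding the polynomials and combining like terms:
(d + 0 + 3*d^2 - 2) + (-5 + d^2*(-5) + d*4)
= -7 + d^2*(-2) + d*5
d) -7 + d^2*(-2) + d*5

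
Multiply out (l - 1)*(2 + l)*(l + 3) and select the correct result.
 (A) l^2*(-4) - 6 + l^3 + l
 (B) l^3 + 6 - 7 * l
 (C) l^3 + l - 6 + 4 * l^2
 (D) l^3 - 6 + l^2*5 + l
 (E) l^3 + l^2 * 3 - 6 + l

Expanding (l - 1)*(2 + l)*(l + 3):
= l^3 + l - 6 + 4 * l^2
C) l^3 + l - 6 + 4 * l^2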